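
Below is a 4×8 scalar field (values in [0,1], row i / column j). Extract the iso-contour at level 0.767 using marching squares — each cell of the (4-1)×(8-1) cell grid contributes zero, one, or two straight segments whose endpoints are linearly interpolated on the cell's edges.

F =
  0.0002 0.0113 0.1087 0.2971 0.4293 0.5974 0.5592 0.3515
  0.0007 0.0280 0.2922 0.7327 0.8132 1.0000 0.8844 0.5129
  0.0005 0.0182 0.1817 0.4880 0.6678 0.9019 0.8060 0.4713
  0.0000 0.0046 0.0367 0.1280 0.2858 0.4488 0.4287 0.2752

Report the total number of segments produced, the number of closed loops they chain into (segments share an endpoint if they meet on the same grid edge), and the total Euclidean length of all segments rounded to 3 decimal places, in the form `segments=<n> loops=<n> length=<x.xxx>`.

cell (0,3): code 0100 → (0.880,4.000)–(1.000,3.426)
cell (0,4): code 1100 → (0.421,5.000)–(0.880,4.000)
cell (0,5): code 1100 → (0.639,6.000)–(0.421,5.000)
cell (0,6): code 1000 → (1.000,6.316)–(0.639,6.000)
cell (1,3): code 0010 → (1.000,3.426)–(1.318,4.000)
cell (1,4): code 0111 → (1.318,4.000)–(2.000,4.424)
cell (1,6): code 1001 → (2.000,6.117)–(1.000,6.316)
cell (2,4): code 0010 → (2.000,4.424)–(2.298,5.000)
cell (2,5): code 0011 → (2.298,5.000)–(2.103,6.000)
cell (2,6): code 0001 → (2.103,6.000)–(2.000,6.117)
total: 10 segments, chained into 1 closed loop(s), length Σ = 7.491606

segments=10 loops=1 length=7.492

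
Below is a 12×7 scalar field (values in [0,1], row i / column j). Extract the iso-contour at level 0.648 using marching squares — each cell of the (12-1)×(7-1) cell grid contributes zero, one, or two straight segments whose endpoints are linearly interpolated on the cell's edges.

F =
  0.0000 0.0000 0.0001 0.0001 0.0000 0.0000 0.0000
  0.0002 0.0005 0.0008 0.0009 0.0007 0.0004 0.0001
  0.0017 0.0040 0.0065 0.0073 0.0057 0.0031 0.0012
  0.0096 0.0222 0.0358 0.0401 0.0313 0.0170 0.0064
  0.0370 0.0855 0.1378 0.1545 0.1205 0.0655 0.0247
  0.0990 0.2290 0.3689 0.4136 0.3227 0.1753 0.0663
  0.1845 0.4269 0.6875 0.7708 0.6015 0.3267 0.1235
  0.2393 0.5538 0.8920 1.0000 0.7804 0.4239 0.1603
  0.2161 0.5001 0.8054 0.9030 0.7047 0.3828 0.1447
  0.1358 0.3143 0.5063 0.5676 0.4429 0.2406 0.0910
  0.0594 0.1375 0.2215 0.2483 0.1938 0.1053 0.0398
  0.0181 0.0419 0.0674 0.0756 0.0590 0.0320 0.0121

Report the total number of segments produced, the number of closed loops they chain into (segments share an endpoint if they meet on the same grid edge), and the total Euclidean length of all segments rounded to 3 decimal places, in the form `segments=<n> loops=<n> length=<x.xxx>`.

segments=12 loops=1 length=9.601

cell (5,1): code 0100 → (5.876,2.000)–(6.000,1.848)
cell (5,2): code 1100 → (5.656,3.000)–(5.876,2.000)
cell (5,3): code 1000 → (6.000,3.725)–(5.656,3.000)
cell (6,1): code 0110 → (6.000,1.848)–(7.000,1.279)
cell (6,3): code 1101 → (6.260,4.000)–(6.000,3.725)
cell (6,4): code 1000 → (7.000,4.371)–(6.260,4.000)
cell (7,1): code 0110 → (7.000,1.279)–(8.000,1.484)
cell (7,4): code 1001 → (8.000,4.176)–(7.000,4.371)
cell (8,1): code 0010 → (8.000,1.484)–(8.526,2.000)
cell (8,2): code 0011 → (8.526,2.000)–(8.760,3.000)
cell (8,3): code 0011 → (8.760,3.000)–(8.217,4.000)
cell (8,4): code 0001 → (8.217,4.000)–(8.000,4.176)
total: 12 segments, chained into 1 closed loop(s), length Σ = 9.600561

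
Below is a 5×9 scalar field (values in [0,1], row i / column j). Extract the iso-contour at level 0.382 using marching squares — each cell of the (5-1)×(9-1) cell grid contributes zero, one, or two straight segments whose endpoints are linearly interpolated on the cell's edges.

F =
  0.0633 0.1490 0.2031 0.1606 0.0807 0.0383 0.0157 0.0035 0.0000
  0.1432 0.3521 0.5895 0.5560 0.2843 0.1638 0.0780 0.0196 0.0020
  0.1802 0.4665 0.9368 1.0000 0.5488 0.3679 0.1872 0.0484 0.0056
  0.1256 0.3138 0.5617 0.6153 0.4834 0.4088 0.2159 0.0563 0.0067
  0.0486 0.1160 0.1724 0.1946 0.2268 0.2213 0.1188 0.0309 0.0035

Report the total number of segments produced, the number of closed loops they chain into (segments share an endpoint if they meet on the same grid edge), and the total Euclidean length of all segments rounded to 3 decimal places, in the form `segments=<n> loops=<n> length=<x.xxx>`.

segments=16 loops=1 length=11.808

cell (0,1): code 0100 → (0.463,2.000)–(1.000,1.126)
cell (0,2): code 1100 → (0.560,3.000)–(0.463,2.000)
cell (0,3): code 1000 → (1.000,3.640)–(0.560,3.000)
cell (1,0): code 0100 → (1.261,1.000)–(2.000,0.705)
cell (1,1): code 1110 → (1.000,1.126)–(1.261,1.000)
cell (1,3): code 1101 → (1.369,4.000)–(1.000,3.640)
cell (1,4): code 1000 → (2.000,4.922)–(1.369,4.000)
cell (2,0): code 0010 → (2.000,0.705)–(2.553,1.000)
cell (2,1): code 0111 → (2.553,1.000)–(3.000,1.275)
cell (2,4): code 1101 → (2.345,5.000)–(2.000,4.922)
cell (2,5): code 1000 → (3.000,5.139)–(2.345,5.000)
cell (3,1): code 0010 → (3.000,1.275)–(3.462,2.000)
cell (3,2): code 0011 → (3.462,2.000)–(3.555,3.000)
cell (3,3): code 0011 → (3.555,3.000)–(3.395,4.000)
cell (3,4): code 0011 → (3.395,4.000)–(3.143,5.000)
cell (3,5): code 0001 → (3.143,5.000)–(3.000,5.139)
total: 16 segments, chained into 1 closed loop(s), length Σ = 11.807646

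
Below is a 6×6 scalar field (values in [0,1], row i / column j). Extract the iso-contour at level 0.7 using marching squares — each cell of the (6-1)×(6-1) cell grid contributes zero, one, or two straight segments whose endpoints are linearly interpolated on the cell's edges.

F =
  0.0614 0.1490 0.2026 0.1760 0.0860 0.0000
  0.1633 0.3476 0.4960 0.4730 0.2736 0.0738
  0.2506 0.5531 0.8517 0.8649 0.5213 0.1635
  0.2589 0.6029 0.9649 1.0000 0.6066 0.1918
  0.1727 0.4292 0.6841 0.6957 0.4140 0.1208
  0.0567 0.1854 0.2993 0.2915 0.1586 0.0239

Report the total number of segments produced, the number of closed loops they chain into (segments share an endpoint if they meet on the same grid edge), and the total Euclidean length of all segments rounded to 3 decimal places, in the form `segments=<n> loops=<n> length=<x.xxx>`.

segments=8 loops=1 length=7.807

cell (1,1): code 0100 → (1.574,2.000)–(2.000,1.492)
cell (1,2): code 1100 → (1.579,3.000)–(1.574,2.000)
cell (1,3): code 1000 → (2.000,3.480)–(1.579,3.000)
cell (2,1): code 0110 → (2.000,1.492)–(3.000,1.268)
cell (2,3): code 1001 → (3.000,3.763)–(2.000,3.480)
cell (3,1): code 0010 → (3.000,1.268)–(3.943,2.000)
cell (3,2): code 0011 → (3.943,2.000)–(3.986,3.000)
cell (3,3): code 0001 → (3.986,3.000)–(3.000,3.763)
total: 8 segments, chained into 1 closed loop(s), length Σ = 7.806697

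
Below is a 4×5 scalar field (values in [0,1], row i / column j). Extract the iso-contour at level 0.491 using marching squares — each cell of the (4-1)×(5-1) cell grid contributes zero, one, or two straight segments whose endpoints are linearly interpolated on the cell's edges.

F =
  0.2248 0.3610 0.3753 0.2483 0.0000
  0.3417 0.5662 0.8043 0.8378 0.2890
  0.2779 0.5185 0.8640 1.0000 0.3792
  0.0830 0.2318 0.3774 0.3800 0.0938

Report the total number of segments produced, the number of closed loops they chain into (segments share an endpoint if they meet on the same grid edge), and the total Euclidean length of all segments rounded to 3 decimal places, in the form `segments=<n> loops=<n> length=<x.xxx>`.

cell (0,0): code 0100 → (0.634,1.000)–(1.000,0.665)
cell (0,1): code 1100 → (0.270,2.000)–(0.634,1.000)
cell (0,2): code 1100 → (0.412,3.000)–(0.270,2.000)
cell (0,3): code 1000 → (1.000,3.632)–(0.412,3.000)
cell (1,0): code 0110 → (1.000,0.665)–(2.000,0.886)
cell (1,3): code 1001 → (2.000,3.820)–(1.000,3.632)
cell (2,0): code 0010 → (2.000,0.886)–(2.096,1.000)
cell (2,1): code 0011 → (2.096,1.000)–(2.767,2.000)
cell (2,2): code 0011 → (2.767,2.000)–(2.821,3.000)
cell (2,3): code 0001 → (2.821,3.000)–(2.000,3.820)
total: 10 segments, chained into 1 closed loop(s), length Σ = 8.990624

segments=10 loops=1 length=8.991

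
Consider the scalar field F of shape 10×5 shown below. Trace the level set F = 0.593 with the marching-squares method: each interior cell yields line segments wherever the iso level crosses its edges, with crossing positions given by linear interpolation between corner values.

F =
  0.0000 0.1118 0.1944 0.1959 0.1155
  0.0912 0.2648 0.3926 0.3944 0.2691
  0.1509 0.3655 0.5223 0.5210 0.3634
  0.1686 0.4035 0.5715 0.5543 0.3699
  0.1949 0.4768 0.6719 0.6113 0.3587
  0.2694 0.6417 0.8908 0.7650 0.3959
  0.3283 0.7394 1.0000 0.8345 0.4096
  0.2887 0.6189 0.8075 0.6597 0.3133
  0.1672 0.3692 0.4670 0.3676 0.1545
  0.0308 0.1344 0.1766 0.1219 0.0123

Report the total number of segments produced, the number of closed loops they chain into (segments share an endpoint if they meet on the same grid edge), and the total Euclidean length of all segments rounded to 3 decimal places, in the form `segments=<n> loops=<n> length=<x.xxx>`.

segments=14 loops=1 length=11.409

cell (3,1): code 0100 → (3.214,2.000)–(4.000,1.596)
cell (3,2): code 1100 → (3.679,3.000)–(3.214,2.000)
cell (3,3): code 1000 → (4.000,3.072)–(3.679,3.000)
cell (4,0): code 0100 → (4.705,1.000)–(5.000,0.869)
cell (4,1): code 1110 → (4.000,1.596)–(4.705,1.000)
cell (4,3): code 1001 → (5.000,3.466)–(4.000,3.072)
cell (5,0): code 0110 → (5.000,0.869)–(6.000,0.644)
cell (5,3): code 1001 → (6.000,3.568)–(5.000,3.466)
cell (6,0): code 0110 → (6.000,0.644)–(7.000,0.922)
cell (6,3): code 1001 → (7.000,3.193)–(6.000,3.568)
cell (7,0): code 0010 → (7.000,0.922)–(7.104,1.000)
cell (7,1): code 0011 → (7.104,1.000)–(7.630,2.000)
cell (7,2): code 0011 → (7.630,2.000)–(7.228,3.000)
cell (7,3): code 0001 → (7.228,3.000)–(7.000,3.193)
total: 14 segments, chained into 1 closed loop(s), length Σ = 11.408784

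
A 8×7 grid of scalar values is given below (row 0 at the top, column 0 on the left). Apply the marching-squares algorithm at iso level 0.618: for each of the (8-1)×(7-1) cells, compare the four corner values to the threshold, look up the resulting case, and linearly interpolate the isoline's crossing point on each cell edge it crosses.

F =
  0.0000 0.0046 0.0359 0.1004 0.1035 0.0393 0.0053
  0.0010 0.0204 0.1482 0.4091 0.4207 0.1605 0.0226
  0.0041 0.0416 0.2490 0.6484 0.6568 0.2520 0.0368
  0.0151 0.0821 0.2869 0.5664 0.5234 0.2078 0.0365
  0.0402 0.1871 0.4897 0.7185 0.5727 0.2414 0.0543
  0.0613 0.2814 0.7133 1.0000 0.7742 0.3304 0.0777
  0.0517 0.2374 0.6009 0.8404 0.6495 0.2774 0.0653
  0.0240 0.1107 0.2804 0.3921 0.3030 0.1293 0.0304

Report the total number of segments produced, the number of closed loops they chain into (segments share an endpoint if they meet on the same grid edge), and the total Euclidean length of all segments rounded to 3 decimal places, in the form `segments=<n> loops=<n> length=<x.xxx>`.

cell (1,2): code 0100 → (1.873,3.000)–(2.000,2.924)
cell (1,3): code 1100 → (1.836,4.000)–(1.873,3.000)
cell (1,4): code 1000 → (2.000,4.096)–(1.836,4.000)
cell (2,2): code 0010 → (2.000,2.924)–(2.371,3.000)
cell (2,3): code 0011 → (2.371,3.000)–(2.291,4.000)
cell (2,4): code 0001 → (2.291,4.000)–(2.000,4.096)
cell (3,2): code 0100 → (3.339,3.000)–(4.000,2.561)
cell (3,3): code 1000 → (4.000,3.689)–(3.339,3.000)
cell (4,1): code 0100 → (4.574,2.000)–(5.000,1.779)
cell (4,2): code 1110 → (4.000,2.561)–(4.574,2.000)
cell (4,3): code 1101 → (4.225,4.000)–(4.000,3.689)
cell (4,4): code 1000 → (5.000,4.352)–(4.225,4.000)
cell (5,1): code 0010 → (5.000,1.779)–(5.848,2.000)
cell (5,2): code 0111 → (5.848,2.000)–(6.000,2.071)
cell (5,4): code 1001 → (6.000,4.085)–(5.000,4.352)
cell (6,2): code 0010 → (6.000,2.071)–(6.496,3.000)
cell (6,3): code 0011 → (6.496,3.000)–(6.091,4.000)
cell (6,4): code 0001 → (6.091,4.000)–(6.000,4.085)
total: 18 segments, chained into 2 closed loop(s), length Σ = 11.627559

segments=18 loops=2 length=11.628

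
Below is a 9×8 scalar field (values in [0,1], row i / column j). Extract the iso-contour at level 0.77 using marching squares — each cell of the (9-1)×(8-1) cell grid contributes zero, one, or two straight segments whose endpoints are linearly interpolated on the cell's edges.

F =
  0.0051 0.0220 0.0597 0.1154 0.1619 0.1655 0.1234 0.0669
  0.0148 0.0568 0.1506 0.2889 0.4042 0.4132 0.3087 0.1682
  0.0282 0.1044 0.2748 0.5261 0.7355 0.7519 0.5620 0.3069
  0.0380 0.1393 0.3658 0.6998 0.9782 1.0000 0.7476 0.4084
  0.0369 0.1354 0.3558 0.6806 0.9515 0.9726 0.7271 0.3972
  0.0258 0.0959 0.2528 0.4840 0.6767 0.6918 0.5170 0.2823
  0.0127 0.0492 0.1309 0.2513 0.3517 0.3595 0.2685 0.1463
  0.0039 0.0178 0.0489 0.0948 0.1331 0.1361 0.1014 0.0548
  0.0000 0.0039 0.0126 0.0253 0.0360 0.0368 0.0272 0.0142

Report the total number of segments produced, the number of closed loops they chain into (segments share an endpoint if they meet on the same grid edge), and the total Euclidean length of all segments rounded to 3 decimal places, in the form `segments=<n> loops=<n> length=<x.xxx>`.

segments=8 loops=1 length=8.486

cell (2,3): code 0100 → (2.142,4.000)–(3.000,3.252)
cell (2,4): code 1100 → (2.073,5.000)–(2.142,4.000)
cell (2,5): code 1000 → (3.000,5.911)–(2.073,5.000)
cell (3,3): code 0110 → (3.000,3.252)–(4.000,3.330)
cell (3,5): code 1001 → (4.000,5.825)–(3.000,5.911)
cell (4,3): code 0010 → (4.000,3.330)–(4.660,4.000)
cell (4,4): code 0011 → (4.660,4.000)–(4.722,5.000)
cell (4,5): code 0001 → (4.722,5.000)–(4.000,5.825)
total: 8 segments, chained into 1 closed loop(s), length Σ = 8.485941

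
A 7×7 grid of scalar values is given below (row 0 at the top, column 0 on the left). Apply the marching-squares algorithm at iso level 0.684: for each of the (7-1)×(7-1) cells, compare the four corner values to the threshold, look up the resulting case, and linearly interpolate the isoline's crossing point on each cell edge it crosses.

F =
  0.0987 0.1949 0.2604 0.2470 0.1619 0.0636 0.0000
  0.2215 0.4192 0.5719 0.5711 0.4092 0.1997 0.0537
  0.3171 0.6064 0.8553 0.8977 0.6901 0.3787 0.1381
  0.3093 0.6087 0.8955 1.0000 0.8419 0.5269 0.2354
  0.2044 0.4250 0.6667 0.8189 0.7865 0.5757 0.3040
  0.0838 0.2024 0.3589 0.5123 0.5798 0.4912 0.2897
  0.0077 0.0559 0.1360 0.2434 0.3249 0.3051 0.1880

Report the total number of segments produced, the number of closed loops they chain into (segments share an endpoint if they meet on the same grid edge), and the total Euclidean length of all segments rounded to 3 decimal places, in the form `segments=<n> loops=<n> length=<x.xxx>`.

cell (1,1): code 0100 → (1.396,2.000)–(2.000,1.312)
cell (1,2): code 1100 → (1.346,3.000)–(1.396,2.000)
cell (1,3): code 1100 → (1.978,4.000)–(1.346,3.000)
cell (1,4): code 1000 → (2.000,4.020)–(1.978,4.000)
cell (2,1): code 0110 → (2.000,1.312)–(3.000,1.263)
cell (2,4): code 1001 → (3.000,4.501)–(2.000,4.020)
cell (3,1): code 0010 → (3.000,1.263)–(3.924,2.000)
cell (3,2): code 0111 → (3.924,2.000)–(4.000,2.114)
cell (3,4): code 1001 → (4.000,4.486)–(3.000,4.501)
cell (4,2): code 0010 → (4.000,2.114)–(4.440,3.000)
cell (4,3): code 0011 → (4.440,3.000)–(4.496,4.000)
cell (4,4): code 0001 → (4.496,4.000)–(4.000,4.486)
total: 12 segments, chained into 1 closed loop(s), length Σ = 10.245669

segments=12 loops=1 length=10.246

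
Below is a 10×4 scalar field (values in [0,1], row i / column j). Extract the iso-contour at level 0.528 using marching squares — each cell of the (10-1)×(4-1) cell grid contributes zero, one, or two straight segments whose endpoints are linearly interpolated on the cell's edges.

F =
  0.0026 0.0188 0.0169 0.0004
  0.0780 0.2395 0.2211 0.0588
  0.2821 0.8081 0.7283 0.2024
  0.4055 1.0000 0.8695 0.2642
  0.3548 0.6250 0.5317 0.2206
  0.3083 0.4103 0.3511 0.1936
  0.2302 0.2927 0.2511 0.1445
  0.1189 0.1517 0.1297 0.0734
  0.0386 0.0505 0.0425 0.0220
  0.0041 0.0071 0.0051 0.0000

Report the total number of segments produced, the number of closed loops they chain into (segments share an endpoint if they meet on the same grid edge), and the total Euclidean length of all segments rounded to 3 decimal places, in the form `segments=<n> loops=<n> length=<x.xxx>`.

cell (1,0): code 0100 → (1.507,1.000)–(2.000,0.467)
cell (1,1): code 1100 → (1.605,2.000)–(1.507,1.000)
cell (1,2): code 1000 → (2.000,2.381)–(1.605,2.000)
cell (2,0): code 0110 → (2.000,0.467)–(3.000,0.206)
cell (2,2): code 1001 → (3.000,2.564)–(2.000,2.381)
cell (3,0): code 0110 → (3.000,0.206)–(4.000,0.641)
cell (3,2): code 1001 → (4.000,2.012)–(3.000,2.564)
cell (4,0): code 0010 → (4.000,0.641)–(4.452,1.000)
cell (4,1): code 0011 → (4.452,1.000)–(4.020,2.000)
cell (4,2): code 0001 → (4.020,2.000)–(4.000,2.012)
total: 10 segments, chained into 1 closed loop(s), length Σ = 8.251771

segments=10 loops=1 length=8.252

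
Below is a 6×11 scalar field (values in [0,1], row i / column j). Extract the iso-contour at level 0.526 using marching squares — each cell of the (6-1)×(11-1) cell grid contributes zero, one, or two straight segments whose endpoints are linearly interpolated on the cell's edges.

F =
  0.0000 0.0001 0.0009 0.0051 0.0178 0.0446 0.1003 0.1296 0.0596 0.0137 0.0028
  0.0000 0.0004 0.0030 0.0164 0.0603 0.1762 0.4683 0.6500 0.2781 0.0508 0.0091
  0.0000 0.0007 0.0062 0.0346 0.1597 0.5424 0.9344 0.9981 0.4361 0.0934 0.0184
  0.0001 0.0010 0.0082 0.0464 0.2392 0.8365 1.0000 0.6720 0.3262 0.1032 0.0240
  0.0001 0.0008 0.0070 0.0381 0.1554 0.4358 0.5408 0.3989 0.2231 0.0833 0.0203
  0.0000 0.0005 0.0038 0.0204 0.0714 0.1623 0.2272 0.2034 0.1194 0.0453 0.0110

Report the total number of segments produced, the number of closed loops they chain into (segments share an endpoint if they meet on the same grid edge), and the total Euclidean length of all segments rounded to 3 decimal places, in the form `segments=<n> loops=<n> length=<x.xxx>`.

cell (0,6): code 0100 → (0.762,7.000)–(1.000,6.318)
cell (0,7): code 1000 → (1.000,7.333)–(0.762,7.000)
cell (1,4): code 0100 → (1.955,5.000)–(2.000,4.957)
cell (1,5): code 1100 → (1.124,6.000)–(1.955,5.000)
cell (1,6): code 1110 → (1.000,6.318)–(1.124,6.000)
cell (1,7): code 1001 → (2.000,7.840)–(1.000,7.333)
cell (2,4): code 0110 → (2.000,4.957)–(3.000,4.480)
cell (2,7): code 1001 → (3.000,7.422)–(2.000,7.840)
cell (3,4): code 0010 → (3.000,4.480)–(3.775,5.000)
cell (3,5): code 0111 → (3.775,5.000)–(4.000,5.859)
cell (3,6): code 1011 → (4.000,6.104)–(3.535,7.000)
cell (3,7): code 0001 → (3.535,7.000)–(3.000,7.422)
cell (4,5): code 0010 → (4.000,5.859)–(4.047,6.000)
cell (4,6): code 0001 → (4.047,6.000)–(4.000,6.104)
total: 14 segments, chained into 1 closed loop(s), length Σ = 9.923579

segments=14 loops=1 length=9.924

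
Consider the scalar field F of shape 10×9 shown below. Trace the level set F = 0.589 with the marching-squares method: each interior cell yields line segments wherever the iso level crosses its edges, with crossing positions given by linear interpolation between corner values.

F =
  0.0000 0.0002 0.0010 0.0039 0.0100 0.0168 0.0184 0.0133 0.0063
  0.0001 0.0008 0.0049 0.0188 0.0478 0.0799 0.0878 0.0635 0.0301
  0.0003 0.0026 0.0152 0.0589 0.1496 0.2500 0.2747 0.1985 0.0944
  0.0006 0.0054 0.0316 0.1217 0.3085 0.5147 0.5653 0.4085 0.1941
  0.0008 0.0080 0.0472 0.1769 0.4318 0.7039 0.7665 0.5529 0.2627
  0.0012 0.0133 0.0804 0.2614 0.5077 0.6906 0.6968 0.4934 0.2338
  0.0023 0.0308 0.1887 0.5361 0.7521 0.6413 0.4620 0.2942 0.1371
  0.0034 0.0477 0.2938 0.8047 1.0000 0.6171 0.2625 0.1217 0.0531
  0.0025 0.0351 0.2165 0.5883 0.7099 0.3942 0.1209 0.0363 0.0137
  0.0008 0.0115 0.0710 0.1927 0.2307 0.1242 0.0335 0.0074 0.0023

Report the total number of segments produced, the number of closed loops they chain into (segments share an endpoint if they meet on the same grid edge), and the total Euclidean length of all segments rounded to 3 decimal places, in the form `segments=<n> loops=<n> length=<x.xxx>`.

segments=18 loops=1 length=14.233

cell (3,4): code 0100 → (3.393,5.000)–(4.000,4.578)
cell (3,5): code 1100 → (3.118,6.000)–(3.393,5.000)
cell (3,6): code 1000 → (4.000,6.831)–(3.118,6.000)
cell (4,4): code 0110 → (4.000,4.578)–(5.000,4.445)
cell (4,6): code 1001 → (5.000,6.530)–(4.000,6.831)
cell (5,3): code 0100 → (5.333,4.000)–(6.000,3.245)
cell (5,4): code 1110 → (5.000,4.445)–(5.333,4.000)
cell (5,5): code 1011 → (6.000,5.292)–(5.459,6.000)
cell (5,6): code 0001 → (5.459,6.000)–(5.000,6.530)
cell (6,2): code 0100 → (6.197,3.000)–(7.000,2.578)
cell (6,3): code 1110 → (6.000,3.245)–(6.197,3.000)
cell (6,5): code 1001 → (7.000,5.079)–(6.000,5.292)
cell (7,2): code 0010 → (7.000,2.578)–(7.997,3.000)
cell (7,3): code 0111 → (7.997,3.000)–(8.000,3.006)
cell (7,4): code 1011 → (8.000,4.383)–(7.126,5.000)
cell (7,5): code 0001 → (7.126,5.000)–(7.000,5.079)
cell (8,3): code 0010 → (8.000,3.006)–(8.252,4.000)
cell (8,4): code 0001 → (8.252,4.000)–(8.000,4.383)
total: 18 segments, chained into 1 closed loop(s), length Σ = 14.233246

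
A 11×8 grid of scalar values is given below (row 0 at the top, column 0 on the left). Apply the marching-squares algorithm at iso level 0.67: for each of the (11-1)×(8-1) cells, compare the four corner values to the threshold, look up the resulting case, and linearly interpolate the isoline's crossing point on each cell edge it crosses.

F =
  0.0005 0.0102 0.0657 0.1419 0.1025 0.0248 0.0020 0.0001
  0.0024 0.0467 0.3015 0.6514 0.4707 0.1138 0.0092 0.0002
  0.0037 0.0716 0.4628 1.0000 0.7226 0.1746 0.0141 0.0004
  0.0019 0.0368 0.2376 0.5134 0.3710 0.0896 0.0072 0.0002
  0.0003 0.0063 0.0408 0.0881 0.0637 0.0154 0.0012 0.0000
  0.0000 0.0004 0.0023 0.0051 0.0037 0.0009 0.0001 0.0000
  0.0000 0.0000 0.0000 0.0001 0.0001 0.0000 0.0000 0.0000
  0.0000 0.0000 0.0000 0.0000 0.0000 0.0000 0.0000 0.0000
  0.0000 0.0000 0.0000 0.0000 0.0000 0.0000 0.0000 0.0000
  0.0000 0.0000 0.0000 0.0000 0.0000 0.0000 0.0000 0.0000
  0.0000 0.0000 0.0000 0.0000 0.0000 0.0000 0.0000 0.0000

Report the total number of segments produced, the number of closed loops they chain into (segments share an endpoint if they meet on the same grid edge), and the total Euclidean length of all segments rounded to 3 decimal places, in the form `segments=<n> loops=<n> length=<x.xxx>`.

segments=6 loops=1 length=4.825

cell (1,2): code 0100 → (1.053,3.000)–(2.000,2.386)
cell (1,3): code 1100 → (1.791,4.000)–(1.053,3.000)
cell (1,4): code 1000 → (2.000,4.096)–(1.791,4.000)
cell (2,2): code 0010 → (2.000,2.386)–(2.678,3.000)
cell (2,3): code 0011 → (2.678,3.000)–(2.150,4.000)
cell (2,4): code 0001 → (2.150,4.000)–(2.000,4.096)
total: 6 segments, chained into 1 closed loop(s), length Σ = 4.824925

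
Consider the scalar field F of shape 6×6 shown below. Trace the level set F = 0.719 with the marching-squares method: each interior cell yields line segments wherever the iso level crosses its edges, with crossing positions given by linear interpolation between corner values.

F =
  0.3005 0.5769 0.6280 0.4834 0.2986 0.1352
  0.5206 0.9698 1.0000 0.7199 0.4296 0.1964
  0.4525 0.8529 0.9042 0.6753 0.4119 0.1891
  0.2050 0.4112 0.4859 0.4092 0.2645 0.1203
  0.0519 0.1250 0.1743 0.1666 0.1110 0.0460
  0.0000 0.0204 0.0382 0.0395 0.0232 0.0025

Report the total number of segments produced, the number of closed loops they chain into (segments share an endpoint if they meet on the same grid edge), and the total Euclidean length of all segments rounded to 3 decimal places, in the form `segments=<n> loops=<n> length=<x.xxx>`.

segments=10 loops=1 length=7.538

cell (0,0): code 0100 → (0.362,1.000)–(1.000,0.442)
cell (0,1): code 1100 → (0.245,2.000)–(0.362,1.000)
cell (0,2): code 1100 → (0.996,3.000)–(0.245,2.000)
cell (0,3): code 1000 → (1.000,3.003)–(0.996,3.000)
cell (1,0): code 0110 → (1.000,0.442)–(2.000,0.666)
cell (1,2): code 1011 → (2.000,2.809)–(1.020,3.000)
cell (1,3): code 0001 → (1.020,3.000)–(1.000,3.003)
cell (2,0): code 0010 → (2.000,0.666)–(2.303,1.000)
cell (2,1): code 0011 → (2.303,1.000)–(2.443,2.000)
cell (2,2): code 0001 → (2.443,2.000)–(2.000,2.809)
total: 10 segments, chained into 1 closed loop(s), length Σ = 7.537522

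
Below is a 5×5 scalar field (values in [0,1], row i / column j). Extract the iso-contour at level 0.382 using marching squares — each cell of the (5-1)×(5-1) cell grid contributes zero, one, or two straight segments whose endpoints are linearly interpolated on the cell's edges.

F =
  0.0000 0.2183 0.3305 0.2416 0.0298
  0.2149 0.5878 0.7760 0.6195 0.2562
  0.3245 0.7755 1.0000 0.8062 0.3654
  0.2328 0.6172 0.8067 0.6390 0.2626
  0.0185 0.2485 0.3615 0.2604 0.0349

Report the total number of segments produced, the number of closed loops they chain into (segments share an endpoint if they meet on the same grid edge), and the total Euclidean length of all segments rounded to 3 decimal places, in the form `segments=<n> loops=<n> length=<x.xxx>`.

segments=12 loops=1 length=11.876

cell (0,0): code 0100 → (0.443,1.000)–(1.000,0.448)
cell (0,1): code 1100 → (0.116,2.000)–(0.443,1.000)
cell (0,2): code 1100 → (0.372,3.000)–(0.116,2.000)
cell (0,3): code 1000 → (1.000,3.654)–(0.372,3.000)
cell (1,0): code 0110 → (1.000,0.448)–(2.000,0.127)
cell (1,3): code 1001 → (2.000,3.962)–(1.000,3.654)
cell (2,0): code 0110 → (2.000,0.127)–(3.000,0.388)
cell (2,3): code 1001 → (3.000,3.683)–(2.000,3.962)
cell (3,0): code 0010 → (3.000,0.388)–(3.638,1.000)
cell (3,1): code 0011 → (3.638,1.000)–(3.954,2.000)
cell (3,2): code 0011 → (3.954,2.000)–(3.679,3.000)
cell (3,3): code 0001 → (3.679,3.000)–(3.000,3.683)
total: 12 segments, chained into 1 closed loop(s), length Σ = 11.876451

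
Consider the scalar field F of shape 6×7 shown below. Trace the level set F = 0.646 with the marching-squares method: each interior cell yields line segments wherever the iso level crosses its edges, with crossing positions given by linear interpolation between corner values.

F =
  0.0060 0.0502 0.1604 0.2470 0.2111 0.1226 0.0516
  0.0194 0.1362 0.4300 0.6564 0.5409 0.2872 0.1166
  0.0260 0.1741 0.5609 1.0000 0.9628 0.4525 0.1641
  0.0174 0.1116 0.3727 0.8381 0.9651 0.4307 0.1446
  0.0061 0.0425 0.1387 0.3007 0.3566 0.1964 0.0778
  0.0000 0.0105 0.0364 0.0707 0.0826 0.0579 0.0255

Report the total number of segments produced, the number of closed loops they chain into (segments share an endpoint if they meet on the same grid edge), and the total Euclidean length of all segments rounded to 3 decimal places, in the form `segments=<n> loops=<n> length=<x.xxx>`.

segments=10 loops=1 length=7.749

cell (0,2): code 0100 → (0.975,3.000)–(1.000,2.954)
cell (0,3): code 1000 → (1.000,3.090)–(0.975,3.000)
cell (1,2): code 0110 → (1.000,2.954)–(2.000,2.194)
cell (1,3): code 1101 → (1.249,4.000)–(1.000,3.090)
cell (1,4): code 1000 → (2.000,4.621)–(1.249,4.000)
cell (2,2): code 0110 → (2.000,2.194)–(3.000,2.587)
cell (2,4): code 1001 → (3.000,4.597)–(2.000,4.621)
cell (3,2): code 0010 → (3.000,2.587)–(3.357,3.000)
cell (3,3): code 0011 → (3.357,3.000)–(3.524,4.000)
cell (3,4): code 0001 → (3.524,4.000)–(3.000,4.597)
total: 10 segments, chained into 1 closed loop(s), length Σ = 7.749426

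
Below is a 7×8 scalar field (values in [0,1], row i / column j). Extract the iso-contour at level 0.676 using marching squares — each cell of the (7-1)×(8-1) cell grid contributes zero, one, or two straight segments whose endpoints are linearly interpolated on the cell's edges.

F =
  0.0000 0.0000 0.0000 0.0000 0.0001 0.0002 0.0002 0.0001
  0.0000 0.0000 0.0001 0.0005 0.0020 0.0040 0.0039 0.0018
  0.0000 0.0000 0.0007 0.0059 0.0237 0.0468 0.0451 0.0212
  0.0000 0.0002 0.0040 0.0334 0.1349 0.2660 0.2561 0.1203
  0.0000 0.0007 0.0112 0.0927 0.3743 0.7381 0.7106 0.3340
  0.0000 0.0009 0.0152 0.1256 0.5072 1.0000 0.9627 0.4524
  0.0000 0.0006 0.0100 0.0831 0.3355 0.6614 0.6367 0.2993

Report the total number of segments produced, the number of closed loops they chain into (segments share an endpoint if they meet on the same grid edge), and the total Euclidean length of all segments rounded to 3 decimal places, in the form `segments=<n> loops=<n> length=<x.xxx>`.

cell (3,4): code 0100 → (3.868,5.000)–(4.000,4.829)
cell (3,5): code 1100 → (3.924,6.000)–(3.868,5.000)
cell (3,6): code 1000 → (4.000,6.092)–(3.924,6.000)
cell (4,4): code 0110 → (4.000,4.829)–(5.000,4.343)
cell (4,6): code 1001 → (5.000,6.562)–(4.000,6.092)
cell (5,4): code 0010 → (5.000,4.343)–(5.957,5.000)
cell (5,5): code 0011 → (5.957,5.000)–(5.879,6.000)
cell (5,6): code 0001 → (5.879,6.000)–(5.000,6.562)
total: 8 segments, chained into 1 closed loop(s), length Σ = 6.761021

segments=8 loops=1 length=6.761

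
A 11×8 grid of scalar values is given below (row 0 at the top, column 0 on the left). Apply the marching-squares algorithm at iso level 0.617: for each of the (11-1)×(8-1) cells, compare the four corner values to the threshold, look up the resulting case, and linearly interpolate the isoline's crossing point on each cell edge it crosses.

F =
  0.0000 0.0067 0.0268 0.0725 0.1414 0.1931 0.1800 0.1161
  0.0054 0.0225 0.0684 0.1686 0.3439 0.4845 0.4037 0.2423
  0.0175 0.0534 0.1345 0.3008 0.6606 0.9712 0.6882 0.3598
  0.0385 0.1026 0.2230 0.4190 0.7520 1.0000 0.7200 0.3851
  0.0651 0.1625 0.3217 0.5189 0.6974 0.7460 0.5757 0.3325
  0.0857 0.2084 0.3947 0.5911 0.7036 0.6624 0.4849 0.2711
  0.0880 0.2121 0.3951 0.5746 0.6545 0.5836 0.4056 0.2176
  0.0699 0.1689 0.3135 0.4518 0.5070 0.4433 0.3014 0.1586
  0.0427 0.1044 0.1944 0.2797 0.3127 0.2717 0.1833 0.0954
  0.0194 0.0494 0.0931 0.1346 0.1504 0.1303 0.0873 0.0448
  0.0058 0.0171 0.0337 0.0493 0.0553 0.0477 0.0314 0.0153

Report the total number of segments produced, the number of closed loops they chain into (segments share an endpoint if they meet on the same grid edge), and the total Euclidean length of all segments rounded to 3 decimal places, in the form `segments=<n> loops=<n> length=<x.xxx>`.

segments=16 loops=1 length=12.578

cell (1,3): code 0100 → (1.862,4.000)–(2.000,3.879)
cell (1,4): code 1100 → (1.272,5.000)–(1.862,4.000)
cell (1,5): code 1100 → (1.750,6.000)–(1.272,5.000)
cell (1,6): code 1000 → (2.000,6.217)–(1.750,6.000)
cell (2,3): code 0110 → (2.000,3.879)–(3.000,3.595)
cell (2,6): code 1001 → (3.000,6.308)–(2.000,6.217)
cell (3,3): code 0110 → (3.000,3.595)–(4.000,3.550)
cell (3,5): code 1011 → (4.000,5.757)–(3.714,6.000)
cell (3,6): code 0001 → (3.714,6.000)–(3.000,6.308)
cell (4,3): code 0110 → (4.000,3.550)–(5.000,3.230)
cell (4,5): code 1001 → (5.000,5.256)–(4.000,5.757)
cell (5,3): code 0110 → (5.000,3.230)–(6.000,3.531)
cell (5,4): code 1011 → (6.000,4.529)–(5.576,5.000)
cell (5,5): code 0001 → (5.576,5.000)–(5.000,5.256)
cell (6,3): code 0010 → (6.000,3.531)–(6.254,4.000)
cell (6,4): code 0001 → (6.254,4.000)–(6.000,4.529)
total: 16 segments, chained into 1 closed loop(s), length Σ = 12.578292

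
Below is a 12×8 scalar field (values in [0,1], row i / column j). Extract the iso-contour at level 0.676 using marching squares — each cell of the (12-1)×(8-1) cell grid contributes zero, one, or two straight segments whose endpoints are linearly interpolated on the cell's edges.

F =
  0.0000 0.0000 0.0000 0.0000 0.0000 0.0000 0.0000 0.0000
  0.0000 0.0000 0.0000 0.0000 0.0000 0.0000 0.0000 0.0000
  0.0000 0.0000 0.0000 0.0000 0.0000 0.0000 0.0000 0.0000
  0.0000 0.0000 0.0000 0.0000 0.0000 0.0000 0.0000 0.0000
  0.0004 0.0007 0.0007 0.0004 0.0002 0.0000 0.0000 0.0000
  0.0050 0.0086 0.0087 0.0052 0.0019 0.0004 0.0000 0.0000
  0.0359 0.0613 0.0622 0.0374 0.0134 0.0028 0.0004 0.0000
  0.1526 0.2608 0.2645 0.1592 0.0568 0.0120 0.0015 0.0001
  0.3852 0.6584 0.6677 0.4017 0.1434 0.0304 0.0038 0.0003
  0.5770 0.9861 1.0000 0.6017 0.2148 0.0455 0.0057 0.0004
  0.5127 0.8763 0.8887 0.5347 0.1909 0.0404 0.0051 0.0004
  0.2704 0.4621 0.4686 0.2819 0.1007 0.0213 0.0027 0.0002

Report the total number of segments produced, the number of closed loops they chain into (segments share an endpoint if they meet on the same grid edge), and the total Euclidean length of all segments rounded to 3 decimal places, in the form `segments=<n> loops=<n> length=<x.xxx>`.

cell (8,0): code 0100 → (8.054,1.000)–(9.000,0.242)
cell (8,1): code 1100 → (8.025,2.000)–(8.054,1.000)
cell (8,2): code 1000 → (9.000,2.813)–(8.025,2.000)
cell (9,0): code 0110 → (9.000,0.242)–(10.000,0.449)
cell (9,2): code 1001 → (10.000,2.601)–(9.000,2.813)
cell (10,0): code 0010 → (10.000,0.449)–(10.484,1.000)
cell (10,1): code 0011 → (10.484,1.000)–(10.506,2.000)
cell (10,2): code 0001 → (10.506,2.000)–(10.000,2.601)
total: 8 segments, chained into 1 closed loop(s), length Σ = 8.045244

segments=8 loops=1 length=8.045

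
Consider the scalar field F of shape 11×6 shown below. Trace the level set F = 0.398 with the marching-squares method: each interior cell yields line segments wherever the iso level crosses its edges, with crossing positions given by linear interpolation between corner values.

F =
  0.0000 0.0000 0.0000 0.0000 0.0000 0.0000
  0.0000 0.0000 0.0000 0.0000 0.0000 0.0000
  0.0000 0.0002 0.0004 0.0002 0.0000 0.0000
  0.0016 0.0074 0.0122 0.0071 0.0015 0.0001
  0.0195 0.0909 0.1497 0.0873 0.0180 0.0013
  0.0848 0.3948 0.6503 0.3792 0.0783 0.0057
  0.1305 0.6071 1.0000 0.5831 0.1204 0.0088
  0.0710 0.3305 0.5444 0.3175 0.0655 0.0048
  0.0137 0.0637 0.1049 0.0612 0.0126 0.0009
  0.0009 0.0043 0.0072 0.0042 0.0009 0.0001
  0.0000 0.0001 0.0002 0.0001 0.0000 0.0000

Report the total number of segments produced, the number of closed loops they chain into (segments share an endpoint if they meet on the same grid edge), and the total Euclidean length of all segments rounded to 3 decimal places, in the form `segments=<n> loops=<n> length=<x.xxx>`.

segments=12 loops=1 length=8.403

cell (4,1): code 0100 → (4.496,2.000)–(5.000,1.013)
cell (4,2): code 1000 → (5.000,2.931)–(4.496,2.000)
cell (5,0): code 0100 → (5.015,1.000)–(6.000,0.561)
cell (5,1): code 1110 → (5.000,1.013)–(5.015,1.000)
cell (5,2): code 1101 → (5.092,3.000)–(5.000,2.931)
cell (5,3): code 1000 → (6.000,3.400)–(5.092,3.000)
cell (6,0): code 0010 → (6.000,0.561)–(6.756,1.000)
cell (6,1): code 0111 → (6.756,1.000)–(7.000,1.316)
cell (6,2): code 1011 → (7.000,2.645)–(6.697,3.000)
cell (6,3): code 0001 → (6.697,3.000)–(6.000,3.400)
cell (7,1): code 0010 → (7.000,1.316)–(7.333,2.000)
cell (7,2): code 0001 → (7.333,2.000)–(7.000,2.645)
total: 12 segments, chained into 1 closed loop(s), length Σ = 8.402719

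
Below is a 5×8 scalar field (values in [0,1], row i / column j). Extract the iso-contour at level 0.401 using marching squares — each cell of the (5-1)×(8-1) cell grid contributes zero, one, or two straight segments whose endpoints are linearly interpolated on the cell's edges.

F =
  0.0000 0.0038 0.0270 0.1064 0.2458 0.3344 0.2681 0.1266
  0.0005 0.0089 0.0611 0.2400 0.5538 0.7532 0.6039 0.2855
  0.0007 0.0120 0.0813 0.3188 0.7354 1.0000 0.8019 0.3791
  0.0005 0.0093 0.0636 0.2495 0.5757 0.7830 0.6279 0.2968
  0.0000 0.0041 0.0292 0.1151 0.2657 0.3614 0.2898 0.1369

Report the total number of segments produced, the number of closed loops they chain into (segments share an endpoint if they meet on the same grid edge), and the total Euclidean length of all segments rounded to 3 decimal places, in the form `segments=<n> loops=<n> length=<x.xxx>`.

segments=12 loops=1 length=11.645

cell (0,3): code 0100 → (0.504,4.000)–(1.000,3.513)
cell (0,4): code 1100 → (0.159,5.000)–(0.504,4.000)
cell (0,5): code 1100 → (0.396,6.000)–(0.159,5.000)
cell (0,6): code 1000 → (1.000,6.637)–(0.396,6.000)
cell (1,3): code 0110 → (1.000,3.513)–(2.000,3.197)
cell (1,6): code 1001 → (2.000,6.948)–(1.000,6.637)
cell (2,3): code 0110 → (2.000,3.197)–(3.000,3.464)
cell (2,6): code 1001 → (3.000,6.685)–(2.000,6.948)
cell (3,3): code 0010 → (3.000,3.464)–(3.564,4.000)
cell (3,4): code 0011 → (3.564,4.000)–(3.906,5.000)
cell (3,5): code 0011 → (3.906,5.000)–(3.671,6.000)
cell (3,6): code 0001 → (3.671,6.000)–(3.000,6.685)
total: 12 segments, chained into 1 closed loop(s), length Σ = 11.644572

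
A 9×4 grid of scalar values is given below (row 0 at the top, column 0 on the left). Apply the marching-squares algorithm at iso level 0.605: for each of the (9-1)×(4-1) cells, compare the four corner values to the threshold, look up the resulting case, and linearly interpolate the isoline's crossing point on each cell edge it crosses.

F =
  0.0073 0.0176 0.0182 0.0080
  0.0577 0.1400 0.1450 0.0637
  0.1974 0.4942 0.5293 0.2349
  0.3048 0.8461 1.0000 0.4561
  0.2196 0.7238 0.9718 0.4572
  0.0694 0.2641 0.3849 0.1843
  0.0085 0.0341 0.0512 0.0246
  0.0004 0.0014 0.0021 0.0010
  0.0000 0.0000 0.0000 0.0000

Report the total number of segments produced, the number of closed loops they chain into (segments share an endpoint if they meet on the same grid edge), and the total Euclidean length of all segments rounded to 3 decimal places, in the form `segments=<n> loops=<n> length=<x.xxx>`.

segments=8 loops=1 length=7.323

cell (2,0): code 0100 → (2.315,1.000)–(3.000,0.555)
cell (2,1): code 1100 → (2.161,2.000)–(2.315,1.000)
cell (2,2): code 1000 → (3.000,2.726)–(2.161,2.000)
cell (3,0): code 0110 → (3.000,0.555)–(4.000,0.764)
cell (3,2): code 1001 → (4.000,2.713)–(3.000,2.726)
cell (4,0): code 0010 → (4.000,0.764)–(4.258,1.000)
cell (4,1): code 0011 → (4.258,1.000)–(4.625,2.000)
cell (4,2): code 0001 → (4.625,2.000)–(4.000,2.713)
total: 8 segments, chained into 1 closed loop(s), length Σ = 7.323396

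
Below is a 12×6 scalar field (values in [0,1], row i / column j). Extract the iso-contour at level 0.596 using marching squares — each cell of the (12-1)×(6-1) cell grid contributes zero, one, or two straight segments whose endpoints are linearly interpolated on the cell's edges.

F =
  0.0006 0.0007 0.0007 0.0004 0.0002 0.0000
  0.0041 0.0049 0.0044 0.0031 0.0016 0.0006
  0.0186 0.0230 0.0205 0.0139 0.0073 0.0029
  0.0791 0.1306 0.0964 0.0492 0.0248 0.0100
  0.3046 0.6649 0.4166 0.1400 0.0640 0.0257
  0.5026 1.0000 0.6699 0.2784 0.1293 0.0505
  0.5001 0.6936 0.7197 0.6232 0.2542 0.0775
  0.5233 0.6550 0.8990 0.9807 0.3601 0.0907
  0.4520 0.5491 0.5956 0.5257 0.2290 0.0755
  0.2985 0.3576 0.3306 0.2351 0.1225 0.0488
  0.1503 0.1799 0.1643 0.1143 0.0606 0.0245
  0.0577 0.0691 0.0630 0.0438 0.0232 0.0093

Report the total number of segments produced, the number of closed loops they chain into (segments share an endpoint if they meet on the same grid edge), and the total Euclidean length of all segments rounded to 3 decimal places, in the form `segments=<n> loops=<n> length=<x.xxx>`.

segments=14 loops=1 length=11.464

cell (3,0): code 0100 → (3.871,1.000)–(4.000,0.809)
cell (3,1): code 1000 → (4.000,1.277)–(3.871,1.000)
cell (4,0): code 0110 → (4.000,0.809)–(5.000,0.188)
cell (4,1): code 1101 → (4.708,2.000)–(4.000,1.277)
cell (4,2): code 1000 → (5.000,2.189)–(4.708,2.000)
cell (5,0): code 0110 → (5.000,0.188)–(6.000,0.496)
cell (5,2): code 1101 → (5.921,3.000)–(5.000,2.189)
cell (5,3): code 1000 → (6.000,3.074)–(5.921,3.000)
cell (6,0): code 0110 → (6.000,0.496)–(7.000,0.552)
cell (6,3): code 1001 → (7.000,3.620)–(6.000,3.074)
cell (7,0): code 0010 → (7.000,0.552)–(7.557,1.000)
cell (7,1): code 0011 → (7.557,1.000)–(7.999,2.000)
cell (7,2): code 0011 → (7.999,2.000)–(7.845,3.000)
cell (7,3): code 0001 → (7.845,3.000)–(7.000,3.620)
total: 14 segments, chained into 1 closed loop(s), length Σ = 11.463820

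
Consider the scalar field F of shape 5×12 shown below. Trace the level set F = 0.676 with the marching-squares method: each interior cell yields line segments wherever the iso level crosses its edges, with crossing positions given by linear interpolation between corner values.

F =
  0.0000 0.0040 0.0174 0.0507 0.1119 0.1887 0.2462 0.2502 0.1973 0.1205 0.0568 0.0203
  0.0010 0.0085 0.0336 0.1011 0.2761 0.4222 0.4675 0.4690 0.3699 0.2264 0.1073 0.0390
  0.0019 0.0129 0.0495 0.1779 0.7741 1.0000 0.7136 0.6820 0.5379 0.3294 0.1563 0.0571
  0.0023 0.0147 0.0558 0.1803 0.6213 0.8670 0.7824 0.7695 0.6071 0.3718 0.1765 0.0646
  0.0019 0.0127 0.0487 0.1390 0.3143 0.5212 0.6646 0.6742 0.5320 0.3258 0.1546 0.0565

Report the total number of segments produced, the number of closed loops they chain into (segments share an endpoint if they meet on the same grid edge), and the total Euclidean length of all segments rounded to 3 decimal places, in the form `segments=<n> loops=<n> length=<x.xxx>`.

segments=12 loops=1 length=9.831

cell (1,3): code 0100 → (1.803,4.000)–(2.000,3.835)
cell (1,4): code 1100 → (1.439,5.000)–(1.803,4.000)
cell (1,5): code 1100 → (1.847,6.000)–(1.439,5.000)
cell (1,6): code 1100 → (1.972,7.000)–(1.847,6.000)
cell (1,7): code 1000 → (2.000,7.042)–(1.972,7.000)
cell (2,3): code 0010 → (2.000,3.835)–(2.642,4.000)
cell (2,4): code 0111 → (2.642,4.000)–(3.000,4.223)
cell (2,7): code 1001 → (3.000,7.576)–(2.000,7.042)
cell (3,4): code 0010 → (3.000,4.223)–(3.552,5.000)
cell (3,5): code 0011 → (3.552,5.000)–(3.903,6.000)
cell (3,6): code 0011 → (3.903,6.000)–(3.981,7.000)
cell (3,7): code 0001 → (3.981,7.000)–(3.000,7.576)
total: 12 segments, chained into 1 closed loop(s), length Σ = 9.830806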